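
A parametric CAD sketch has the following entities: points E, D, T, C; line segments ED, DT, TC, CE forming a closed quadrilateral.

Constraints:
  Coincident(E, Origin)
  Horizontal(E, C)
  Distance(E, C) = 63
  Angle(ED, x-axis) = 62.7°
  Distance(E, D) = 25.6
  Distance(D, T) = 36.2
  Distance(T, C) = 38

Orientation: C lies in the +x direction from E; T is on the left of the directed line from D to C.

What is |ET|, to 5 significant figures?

57.338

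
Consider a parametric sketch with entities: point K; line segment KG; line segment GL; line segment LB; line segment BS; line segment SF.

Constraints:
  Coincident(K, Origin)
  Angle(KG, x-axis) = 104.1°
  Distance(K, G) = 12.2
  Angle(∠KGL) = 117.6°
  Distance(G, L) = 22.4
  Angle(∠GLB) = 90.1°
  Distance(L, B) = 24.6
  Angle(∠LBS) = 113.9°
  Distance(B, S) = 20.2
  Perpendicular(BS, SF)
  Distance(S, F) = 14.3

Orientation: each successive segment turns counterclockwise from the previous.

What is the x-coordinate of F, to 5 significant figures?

-5.8067

K is at the origin; KG runs at 104.1° with length 12.2, so G = (-2.9721, 11.832). ∠KGL = 117.6° gives GL at 166.50° from the x-axis; with |GL| = 22.4, L = (-24.753, 17.062). ∠GLB = 90.1° gives LB at -103.60° from the x-axis; with |LB| = 24.6, B = (-30.538, -6.8486). ∠LBS = 113.9° gives BS at -37.500° from the x-axis; with |BS| = 20.2, S = (-14.512, -19.146). BS is perpendicular to SF, so SF runs at 52.500°; with |SF| = 14.3, F = (-5.8067, -7.8007). So F.x = -5.8067.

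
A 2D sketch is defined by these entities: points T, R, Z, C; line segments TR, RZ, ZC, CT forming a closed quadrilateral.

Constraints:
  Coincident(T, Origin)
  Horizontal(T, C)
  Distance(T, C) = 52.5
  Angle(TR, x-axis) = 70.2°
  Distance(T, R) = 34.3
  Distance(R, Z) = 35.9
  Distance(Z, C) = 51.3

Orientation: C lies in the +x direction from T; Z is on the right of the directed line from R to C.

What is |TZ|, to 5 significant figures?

2.4365

T is at the origin; TC is horizontal with |TC| = 52.5 and C in +x, so C = (52.5, 0). TR runs at 70.2° with |TR| = 34.3, so R = (11.619, 32.272). Z is determined by |RZ| = 35.9 and |ZC| = 51.3 together: it lies at the intersection of circle(R, 35.9) and circle(C, 51.3). With |RC| = 52.084, the foot of the radical line on RC is 13.151 from R and the perpendicular offset is √(35.9² − 13.151²) = 33.405. Taking the right-of-RC solution: Z = (1.2428, -2.0957).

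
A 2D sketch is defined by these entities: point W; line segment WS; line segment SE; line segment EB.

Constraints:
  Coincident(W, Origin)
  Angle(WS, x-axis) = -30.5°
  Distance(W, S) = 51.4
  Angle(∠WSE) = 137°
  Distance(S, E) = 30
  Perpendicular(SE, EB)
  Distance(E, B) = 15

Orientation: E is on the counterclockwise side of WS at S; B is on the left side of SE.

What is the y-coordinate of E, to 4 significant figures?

-19.59

W is at the origin; WS runs at -30.5° with length 51.4, so S = 51.4·(cos -30.5°, sin -30.5°) = (44.29, -26.09). ∠WSE = 137.0°, so SE runs at -30.5° + (180° − 137.0°) = 12.50° from the x-axis; with |SE| = 30.0, E = S + 30.0·(cos 12.50°, sin 12.50°) = (73.58, -19.59). So E.y = -19.59.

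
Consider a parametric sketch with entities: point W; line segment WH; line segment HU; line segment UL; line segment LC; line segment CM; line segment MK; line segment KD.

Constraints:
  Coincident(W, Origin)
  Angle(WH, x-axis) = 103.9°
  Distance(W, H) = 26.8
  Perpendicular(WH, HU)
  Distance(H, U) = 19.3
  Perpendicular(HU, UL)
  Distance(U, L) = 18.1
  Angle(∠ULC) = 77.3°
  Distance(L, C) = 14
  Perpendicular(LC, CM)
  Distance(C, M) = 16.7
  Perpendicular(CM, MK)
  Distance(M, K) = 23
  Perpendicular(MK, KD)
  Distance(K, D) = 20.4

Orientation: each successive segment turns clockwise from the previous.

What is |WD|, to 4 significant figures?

27.44

The perpendicularity gives MK at right angles to CM, so MK runs at 1.200°; with |MK| = 23.0, K = (25.29, 29.97). MK ⟂ KD, so KD runs at -88.80°; with |KD| = 20.4, D = (25.72, 9.571). Then |WD| = |D − W| = 27.44.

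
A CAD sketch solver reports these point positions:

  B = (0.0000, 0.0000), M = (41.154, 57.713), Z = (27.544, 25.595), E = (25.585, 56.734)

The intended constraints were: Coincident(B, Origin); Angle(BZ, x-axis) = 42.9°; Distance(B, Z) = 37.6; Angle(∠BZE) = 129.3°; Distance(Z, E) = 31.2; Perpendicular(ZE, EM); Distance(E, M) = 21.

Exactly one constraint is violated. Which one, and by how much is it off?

Distance(E, M) = 21 — off by 5.40.

B = (0.00, 0.00) ✓; BZ at 42.90° ✓; |BZ| = 37.60 ✓; ∠BZE = 129.3° ✓; |ZE| = 31.20 ✓; ∠(ZE, EM) = 90.00° ✓; |EM| = 15.60 ✗.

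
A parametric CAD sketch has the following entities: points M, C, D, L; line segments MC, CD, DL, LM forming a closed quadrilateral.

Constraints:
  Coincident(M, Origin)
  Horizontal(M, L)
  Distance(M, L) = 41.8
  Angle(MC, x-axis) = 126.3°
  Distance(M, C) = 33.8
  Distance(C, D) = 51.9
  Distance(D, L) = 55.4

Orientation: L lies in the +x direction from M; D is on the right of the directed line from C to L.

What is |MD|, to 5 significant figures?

24.830

Checks: |ML| = 41.80 ✓; |MC| = 33.80 ✓; |CD| = 51.90 ✓; |DL| = 55.40 ✓.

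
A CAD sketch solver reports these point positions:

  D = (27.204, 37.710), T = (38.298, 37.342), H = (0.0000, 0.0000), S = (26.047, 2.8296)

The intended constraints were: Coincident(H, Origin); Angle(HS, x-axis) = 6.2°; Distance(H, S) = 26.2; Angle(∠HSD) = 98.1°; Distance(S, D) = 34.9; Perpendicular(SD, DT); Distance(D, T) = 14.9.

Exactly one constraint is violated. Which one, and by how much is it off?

Distance(D, T) = 14.9 — off by 3.80.

H = (0.00, 0.00) ✓; HS at 6.200° ✓; |HS| = 26.20 ✓; ∠HSD = 98.10° ✓; |SD| = 34.90 ✓; ∠(SD, DT) = 90.00° ✓; |DT| = 11.10 ✗.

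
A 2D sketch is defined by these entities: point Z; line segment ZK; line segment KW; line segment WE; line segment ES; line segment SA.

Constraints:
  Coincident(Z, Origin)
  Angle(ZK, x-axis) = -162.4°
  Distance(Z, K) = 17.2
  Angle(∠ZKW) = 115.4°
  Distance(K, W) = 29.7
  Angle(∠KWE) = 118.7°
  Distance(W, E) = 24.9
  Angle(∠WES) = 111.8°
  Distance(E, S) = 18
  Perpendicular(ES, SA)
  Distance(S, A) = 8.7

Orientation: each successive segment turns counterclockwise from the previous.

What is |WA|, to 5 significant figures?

30.827

Z is at the origin; ZK runs at -162.4° with length 17.2, so K = (-16.395, -5.2008). ∠ZKW = 115.4° gives KW at -97.800° from the x-axis; with |KW| = 29.7, W = (-20.426, -34.626). ∠KWE = 118.7° gives WE at -36.500° from the x-axis; with |WE| = 24.9, E = (-0.40960, -49.437). ∠WES = 111.8° gives ES at 31.700° from the x-axis; with |ES| = 18.0, S = (14.905, -39.979). The perpendicularity gives SA at right angles to ES, so SA runs at 121.70°; with |SA| = 8.7, A = (10.333, -32.577). Then |WA| = |A − W| = 30.827.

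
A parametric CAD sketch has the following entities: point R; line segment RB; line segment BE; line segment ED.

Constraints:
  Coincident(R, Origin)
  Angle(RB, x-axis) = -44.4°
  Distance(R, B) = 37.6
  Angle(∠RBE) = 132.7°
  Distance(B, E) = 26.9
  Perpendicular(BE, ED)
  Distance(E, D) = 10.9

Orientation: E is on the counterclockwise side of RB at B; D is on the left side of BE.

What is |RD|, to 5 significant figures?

55.006

R is at the origin; RB runs at -44.4° with length 37.6, so B = 37.6·(cos -44.4°, sin -44.4°) = (26.864, -26.307). ∠RBE = 132.7°, so BE runs at -44.4° + (180° − 132.7°) = 2.9000° from the x-axis; with |BE| = 26.9, E = B + 26.9·(cos 2.9000°, sin 2.9000°) = (53.730, -24.946). BE ⟂ ED; with |ED| = 10.9 on the left of BE, D = E + 10.9·(-0.050593, 0.99872) = (53.178, -14.060). Then |RD| = |D − R| = 55.006.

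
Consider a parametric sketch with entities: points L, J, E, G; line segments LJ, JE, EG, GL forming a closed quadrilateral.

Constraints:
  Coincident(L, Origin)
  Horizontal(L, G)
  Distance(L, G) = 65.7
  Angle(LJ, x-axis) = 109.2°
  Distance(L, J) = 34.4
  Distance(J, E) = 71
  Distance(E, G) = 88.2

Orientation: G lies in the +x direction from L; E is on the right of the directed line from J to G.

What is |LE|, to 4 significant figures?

40.83

Checks: |JE| = 71.00 ✓; |EG| = 88.20 ✓.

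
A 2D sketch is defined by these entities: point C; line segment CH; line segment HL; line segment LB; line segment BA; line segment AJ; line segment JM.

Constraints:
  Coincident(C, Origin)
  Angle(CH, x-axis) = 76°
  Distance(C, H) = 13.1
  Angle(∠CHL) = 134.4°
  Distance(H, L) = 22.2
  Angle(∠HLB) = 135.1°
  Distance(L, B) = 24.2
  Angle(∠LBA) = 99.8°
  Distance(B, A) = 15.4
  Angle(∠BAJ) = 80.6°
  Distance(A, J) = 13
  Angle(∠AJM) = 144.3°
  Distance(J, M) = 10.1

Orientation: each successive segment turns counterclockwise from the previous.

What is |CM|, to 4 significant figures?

28.69

C is at the origin; CH runs at 76.0° with length 13.1, so H = (3.169, 12.71). ∠CHL = 134.4° gives HL at 121.6° from the x-axis; with |HL| = 22.2, L = (-8.463, 31.62). ∠HLB = 135.1° gives LB at 166.5° from the x-axis; with |LB| = 24.2, B = (-31.99, 37.27). ∠LBA = 99.8° gives BA at -113.3° from the x-axis; with |BA| = 15.4, A = (-38.09, 23.12). ∠BAJ = 80.6° gives AJ at -13.90° from the x-axis; with |AJ| = 13.0, J = (-25.47, 20.00). ∠AJM = 144.3° gives JM at 21.80° from the x-axis; with |JM| = 10.1, M = (-16.09, 23.75). Then |CM| = |M − C| = 28.69.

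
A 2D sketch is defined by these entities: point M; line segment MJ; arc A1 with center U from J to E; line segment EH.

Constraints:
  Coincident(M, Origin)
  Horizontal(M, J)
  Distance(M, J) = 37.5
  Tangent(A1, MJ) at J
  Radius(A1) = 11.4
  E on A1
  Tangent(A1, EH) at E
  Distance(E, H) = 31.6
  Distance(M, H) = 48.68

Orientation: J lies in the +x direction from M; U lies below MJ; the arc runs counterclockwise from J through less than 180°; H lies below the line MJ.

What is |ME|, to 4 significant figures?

28.23

Checks: M.y = 0.00, J.y = 0.00 ✓; |UE| = 11.40 ✓; ∠(UE, EH) = 90.00° ✓; |EH| = 31.60 ✓; |MH| = 48.68 ✓.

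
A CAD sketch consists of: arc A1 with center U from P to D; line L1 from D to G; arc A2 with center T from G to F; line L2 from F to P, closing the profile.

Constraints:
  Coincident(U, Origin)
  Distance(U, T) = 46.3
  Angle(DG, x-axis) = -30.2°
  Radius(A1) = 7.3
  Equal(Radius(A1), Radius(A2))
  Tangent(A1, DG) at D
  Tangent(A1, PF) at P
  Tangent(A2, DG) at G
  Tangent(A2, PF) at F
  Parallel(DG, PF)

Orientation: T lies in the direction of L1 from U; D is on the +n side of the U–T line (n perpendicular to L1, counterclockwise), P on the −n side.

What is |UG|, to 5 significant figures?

46.872

The slot axis is L1's direction at -30.2°, so u = (cos -30.2°, sin -30.2°) = (0.86427, -0.50302) and n = (−sin -30.2°, cos -30.2°) = (0.50302, 0.86427). U is at the origin and T lies 46.3 along u from U, so T = 46.3·u = (40.016, -23.290). Tangency of A1 to both parallel lines with radius 7.3 puts D and P at U ± 7.3·n: D = (3.6720, 6.3092), P = (-3.6720, -6.3092). Equal radii place G and F the same way about T: G = T + 7.3·n = (43.688, -16.981), F = T − 7.3·n = (36.344, -29.599). Then |UG| = |G − U| = 46.872.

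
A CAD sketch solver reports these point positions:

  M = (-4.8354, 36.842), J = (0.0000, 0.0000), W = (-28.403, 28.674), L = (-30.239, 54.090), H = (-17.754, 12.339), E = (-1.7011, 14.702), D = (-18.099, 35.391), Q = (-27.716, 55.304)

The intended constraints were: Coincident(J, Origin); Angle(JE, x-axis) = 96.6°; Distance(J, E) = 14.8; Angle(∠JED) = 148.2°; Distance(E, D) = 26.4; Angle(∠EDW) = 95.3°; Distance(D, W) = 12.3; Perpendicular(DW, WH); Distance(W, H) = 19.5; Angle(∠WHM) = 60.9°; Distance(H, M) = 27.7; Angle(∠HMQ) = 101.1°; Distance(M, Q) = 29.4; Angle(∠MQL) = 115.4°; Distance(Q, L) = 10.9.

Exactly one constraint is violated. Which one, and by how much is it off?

Distance(Q, L) = 10.9 — off by 8.10.

J = (0.00, 0.00) ✓; JE at 96.60° ✓; |JE| = 14.80 ✓; ∠JED = 148.2° ✓; |ED| = 26.40 ✓; ∠EDW = 95.30° ✓; |DW| = 12.30 ✓; ∠(DW, WH) = 90.00° ✓; |WH| = 19.50 ✓; ∠WHM = 60.90° ✓; |HM| = 27.70 ✓; ∠HMQ = 101.1° ✓; |MQ| = 29.40 ✓; ∠MQL = 115.4° ✓; |QL| = 2.800 ✗.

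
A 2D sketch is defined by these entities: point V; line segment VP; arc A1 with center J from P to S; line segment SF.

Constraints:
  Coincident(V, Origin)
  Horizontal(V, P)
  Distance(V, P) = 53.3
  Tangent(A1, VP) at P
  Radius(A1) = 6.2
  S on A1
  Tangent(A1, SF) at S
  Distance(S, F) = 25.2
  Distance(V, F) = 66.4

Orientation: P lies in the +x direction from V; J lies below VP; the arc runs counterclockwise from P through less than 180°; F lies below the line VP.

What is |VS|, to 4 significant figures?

48.50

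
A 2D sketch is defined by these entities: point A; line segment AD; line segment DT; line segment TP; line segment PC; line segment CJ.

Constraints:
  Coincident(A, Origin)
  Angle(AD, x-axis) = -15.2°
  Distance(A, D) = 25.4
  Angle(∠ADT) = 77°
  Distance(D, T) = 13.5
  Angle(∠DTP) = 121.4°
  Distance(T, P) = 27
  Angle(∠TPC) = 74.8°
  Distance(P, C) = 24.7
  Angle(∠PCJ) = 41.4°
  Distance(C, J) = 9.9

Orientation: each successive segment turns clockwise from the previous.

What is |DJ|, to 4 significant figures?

23.44

A is at the origin; AD runs at -15.2° with length 25.4, so D = (24.51, -6.660). ∠ADT = 77.0° gives DT at -118.2° from the x-axis; with |DT| = 13.5, T = (18.13, -18.56). ∠DTP = 121.4° gives TP at -176.8° from the x-axis; with |TP| = 27.0, P = (-8.826, -20.06). ∠TPC = 74.8° gives PC at 78.00° from the x-axis; with |PC| = 24.7, C = (-3.690, 4.096). ∠PCJ = 41.4° gives CJ at -60.60° from the x-axis; with |CJ| = 9.9, J = (1.169, -4.529). Then |DJ| = |J − D| = 23.44.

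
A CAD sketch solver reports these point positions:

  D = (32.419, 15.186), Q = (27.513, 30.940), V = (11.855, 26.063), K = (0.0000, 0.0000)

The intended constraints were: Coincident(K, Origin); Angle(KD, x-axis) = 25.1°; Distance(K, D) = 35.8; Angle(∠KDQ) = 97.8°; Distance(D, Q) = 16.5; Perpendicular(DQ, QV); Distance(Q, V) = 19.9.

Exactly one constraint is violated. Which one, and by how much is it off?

Distance(Q, V) = 19.9 — off by 3.50.

K = (0.00, 0.00) ✓; KD at 25.10° ✓; |KD| = 35.80 ✓; ∠KDQ = 97.80° ✓; |DQ| = 16.50 ✓; ∠(DQ, QV) = 90.00° ✓; |QV| = 16.40 ✗.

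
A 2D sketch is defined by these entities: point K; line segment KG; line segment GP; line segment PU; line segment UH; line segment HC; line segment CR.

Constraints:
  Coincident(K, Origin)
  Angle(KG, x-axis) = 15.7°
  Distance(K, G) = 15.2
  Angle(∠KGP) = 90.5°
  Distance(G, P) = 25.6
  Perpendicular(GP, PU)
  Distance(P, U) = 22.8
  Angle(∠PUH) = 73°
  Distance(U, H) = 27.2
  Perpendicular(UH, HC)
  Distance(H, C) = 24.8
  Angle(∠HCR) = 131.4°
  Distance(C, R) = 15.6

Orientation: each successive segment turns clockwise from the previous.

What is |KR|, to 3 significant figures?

37.1

K is at the origin; KG runs at 15.7° with length 15.2, so G = (14.6, 4.11). ∠KGP = 90.5° gives GP at -73.8° from the x-axis; with |GP| = 25.6, P = (21.8, -20.5). The perpendicularity gives PU at right angles to GP, so PU runs at -164°; with |PU| = 22.8, U = (-0.120, -26.8). ∠PUH = 73.0° gives UH at 89.2° from the x-axis; with |UH| = 27.2, H = (0.260, 0.366). UH ⟂ HC, so HC runs at -0.800°; with |HC| = 24.8, C = (25.1, 0.0197). ∠HCR = 131.4° gives CR at -49.4° from the x-axis; with |CR| = 15.6, R = (35.2, -11.8). Then |KR| = |R − K| = 37.1.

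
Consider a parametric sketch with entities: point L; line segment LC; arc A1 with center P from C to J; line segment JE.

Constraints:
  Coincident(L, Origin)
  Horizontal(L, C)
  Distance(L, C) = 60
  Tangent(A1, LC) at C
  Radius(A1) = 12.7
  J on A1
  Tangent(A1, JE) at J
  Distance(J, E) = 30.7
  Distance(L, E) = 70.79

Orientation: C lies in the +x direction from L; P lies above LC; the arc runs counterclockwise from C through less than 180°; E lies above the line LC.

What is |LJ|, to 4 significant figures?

73.37

Checks: |PJ| = 12.70 ✓; ∠(PJ, JE) = 90.00° ✓; |JE| = 30.70 ✓; |LE| = 70.79 ✓.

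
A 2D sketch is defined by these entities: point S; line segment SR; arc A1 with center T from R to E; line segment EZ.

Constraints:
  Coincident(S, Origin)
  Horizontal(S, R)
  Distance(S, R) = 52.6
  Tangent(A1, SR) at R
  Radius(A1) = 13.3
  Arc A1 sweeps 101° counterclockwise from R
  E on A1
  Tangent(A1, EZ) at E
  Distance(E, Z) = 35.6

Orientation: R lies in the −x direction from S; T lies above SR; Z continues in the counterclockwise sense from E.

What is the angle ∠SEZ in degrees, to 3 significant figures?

123°

S is at the origin; S and R share the same y with |SR| = 52.6 and R on the −x side, so R = (-52.6, 0.00). Since A1 is tangent to SR there, TR ⟂ SR, so T = R + (0, 13.3) = (-52.6, 13.3). On A1, R sits at bearing -90° from T; a 101° counterclockwise sweep puts E at bearing 11°, so E = T + 13.3·(cos 11°, sin 11°) = (-39.5, 15.8). A1 meets EZ tangentially, so TE is at right angles to EZ, so EZ runs along (−sin 11°, cos 11°); with |EZ| = 35.6, Z = (-46.3, 50.8). Then cos ∠SEZ = ES·EZ / (|ES||EZ|), giving 123°.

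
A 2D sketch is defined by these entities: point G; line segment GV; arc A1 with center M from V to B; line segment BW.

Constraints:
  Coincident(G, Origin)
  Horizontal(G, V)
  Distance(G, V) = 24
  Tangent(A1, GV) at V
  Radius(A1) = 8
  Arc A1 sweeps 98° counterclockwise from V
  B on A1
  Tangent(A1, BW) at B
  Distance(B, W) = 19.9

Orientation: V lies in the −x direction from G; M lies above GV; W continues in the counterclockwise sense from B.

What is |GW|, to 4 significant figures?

34.44

G is at the origin; GV is horizontal with |GV| = 24.0 and V on the −x side, so V = (-24.00, 0.000). Tangency of A1 to GV means the radius MV is perpendicular to GV, so M = V + (0, 8) = (-24.00, 8.000). On A1, V sits at bearing -90° from M; a 98° counterclockwise sweep puts B at bearing 8°, so B = M + 8.0·(cos 8°, sin 8°) = (-16.08, 9.113). The tangent condition forces MB to be normal to BW, so BW runs along (−sin 8°, cos 8°); with |BW| = 19.9, W = (-18.85, 28.82). Then |GW| = |W − G| = 34.44.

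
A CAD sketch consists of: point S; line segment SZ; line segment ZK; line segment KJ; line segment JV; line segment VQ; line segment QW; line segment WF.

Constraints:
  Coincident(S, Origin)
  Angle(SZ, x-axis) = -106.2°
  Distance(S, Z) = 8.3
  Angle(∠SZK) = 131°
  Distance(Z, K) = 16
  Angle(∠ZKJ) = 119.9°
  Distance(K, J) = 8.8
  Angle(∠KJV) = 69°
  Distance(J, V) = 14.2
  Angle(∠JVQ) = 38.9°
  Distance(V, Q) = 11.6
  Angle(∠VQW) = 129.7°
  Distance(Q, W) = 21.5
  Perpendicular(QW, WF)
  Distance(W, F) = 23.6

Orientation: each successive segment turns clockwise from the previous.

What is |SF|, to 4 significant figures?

44.53

∠VQW = 129.7° gives QW at -157.7° from the x-axis; with |QW| = 21.5, W = (-35.57, -20.95). The perpendicularity gives WF at right angles to QW, so WF runs at 112.3°; with |WF| = 23.6, F = (-44.52, 0.8897). Then |SF| = |F − S| = 44.53.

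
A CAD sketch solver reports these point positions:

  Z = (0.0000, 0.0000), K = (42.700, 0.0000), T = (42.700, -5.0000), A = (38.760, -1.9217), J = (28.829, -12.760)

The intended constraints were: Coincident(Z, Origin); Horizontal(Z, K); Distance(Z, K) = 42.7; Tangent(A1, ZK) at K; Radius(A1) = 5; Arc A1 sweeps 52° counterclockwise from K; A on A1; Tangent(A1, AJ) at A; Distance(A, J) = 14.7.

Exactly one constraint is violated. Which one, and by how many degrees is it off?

Tangent(A1, AJ) at A — off by 4.50°.

Z = (0.00, 0.00) ✓; Z.y = 0.00, K.y = 0.00 ✓; |ZK| = 42.70 ✓; ∠(TK, KZ) = 90.00° ✓; |TK| = 5.000 ✓; bearing(T→A) − bearing(T→K) = 52.00° ✓; |TA| = 5.000 ✓; ∠(TA, AJ) = 94.50° ✗; |AJ| = 14.70 ✓.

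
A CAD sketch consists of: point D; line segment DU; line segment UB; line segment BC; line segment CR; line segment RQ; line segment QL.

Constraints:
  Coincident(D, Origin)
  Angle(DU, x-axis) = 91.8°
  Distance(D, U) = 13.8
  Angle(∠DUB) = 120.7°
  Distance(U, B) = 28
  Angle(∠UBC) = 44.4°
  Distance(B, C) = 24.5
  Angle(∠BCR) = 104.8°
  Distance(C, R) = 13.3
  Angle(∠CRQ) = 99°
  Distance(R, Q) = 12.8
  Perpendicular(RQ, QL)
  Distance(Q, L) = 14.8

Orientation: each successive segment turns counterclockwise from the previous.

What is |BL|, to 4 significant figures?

11.15

D is at the origin; DU runs at 91.8° with length 13.8, so U = (-0.4335, 13.79). ∠DUB = 120.7° gives UB at 151.1° from the x-axis; with |UB| = 28.0, B = (-24.95, 27.33). ∠UBC = 44.4° gives BC at -73.30° from the x-axis; with |BC| = 24.5, C = (-17.91, 3.858). ∠BCR = 104.8° gives CR at 1.900° from the x-axis; with |CR| = 13.3, R = (-4.613, 4.299). ∠CRQ = 99.0° gives RQ at 82.90° from the x-axis; with |RQ| = 12.8, Q = (-3.031, 17.00). RQ is perpendicular to QL, so QL runs at 172.9°; with |QL| = 14.8, L = (-17.72, 18.83). Then |BL| = |L − B| = 11.15.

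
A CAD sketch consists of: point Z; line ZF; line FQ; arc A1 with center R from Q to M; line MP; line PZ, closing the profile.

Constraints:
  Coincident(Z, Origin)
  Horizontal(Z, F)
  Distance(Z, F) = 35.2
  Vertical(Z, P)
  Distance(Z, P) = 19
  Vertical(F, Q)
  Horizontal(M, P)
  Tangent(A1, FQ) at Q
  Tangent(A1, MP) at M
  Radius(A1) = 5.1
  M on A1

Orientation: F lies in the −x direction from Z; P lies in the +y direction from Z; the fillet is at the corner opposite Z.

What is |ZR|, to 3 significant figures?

33.2

Z is at the origin; Z and F share the same y with |ZF| = 35.2 and F on the −x side, so F = (-35.2, 0.00). Z and P share the same x with |ZP| = 19.0 and P on the +y side, so P = (0.00, 19.0). The virtual corner opposite Z is at (-35.2, 19.0). The tangent condition forces RQ to be normal to FQ and the tangent condition forces RM to be normal to MP, with radius 5.1, so the center R sits 5.1 in from both sides at R = (-30.1, 13.9). Then |ZR| = |R − Z| = 33.2.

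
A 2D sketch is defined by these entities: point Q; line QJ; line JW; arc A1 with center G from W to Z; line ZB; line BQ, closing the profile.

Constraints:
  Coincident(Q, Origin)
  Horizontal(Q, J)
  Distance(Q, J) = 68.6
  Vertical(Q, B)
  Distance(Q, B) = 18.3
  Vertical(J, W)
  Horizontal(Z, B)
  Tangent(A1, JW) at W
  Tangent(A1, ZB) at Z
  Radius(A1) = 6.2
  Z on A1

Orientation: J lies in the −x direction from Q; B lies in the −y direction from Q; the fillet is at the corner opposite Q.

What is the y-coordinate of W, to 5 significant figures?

-12.100

Q is at the origin; QJ is horizontal with |QJ| = 68.6 and J on the −x side, so J = (-68.600, 0.0000). Q and B share the same x with |QB| = 18.3 and B on the −y side, so B = (0.0000, -18.300). The virtual corner opposite Q is at (-68.600, -18.300). Since A1 is tangent to JW there, GW ⟂ JW and the tangent condition forces GZ to be normal to ZB, with radius 6.2, so the center G sits 6.2 in from both sides at G = (-62.400, -12.100). That places the tangent points at W = (-68.600, -12.100) on JW and Z = (-62.400, -18.300) on ZB. So W.y = -12.100.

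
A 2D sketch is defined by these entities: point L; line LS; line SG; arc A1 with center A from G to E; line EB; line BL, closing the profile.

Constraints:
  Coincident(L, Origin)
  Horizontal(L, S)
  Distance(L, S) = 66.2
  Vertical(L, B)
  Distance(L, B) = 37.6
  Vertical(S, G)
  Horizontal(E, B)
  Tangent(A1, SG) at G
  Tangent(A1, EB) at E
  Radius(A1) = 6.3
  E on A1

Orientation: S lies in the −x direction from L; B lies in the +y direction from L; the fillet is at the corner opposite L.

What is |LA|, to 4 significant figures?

67.58

L is at the origin; L and S share the same y with |LS| = 66.2 and S on the −x side, so S = (-66.20, 0.000). LB is vertical with |LB| = 37.6 and B on the +y side, so B = (0.000, 37.60). The virtual corner opposite L is at (-66.20, 37.60). Since A1 is tangent to SG there, AG ⟂ SG and since A1 is tangent to EB there, AE ⟂ EB, with radius 6.3, so the center A sits 6.3 in from both sides at A = (-59.90, 31.30). Then |LA| = |A − L| = 67.58.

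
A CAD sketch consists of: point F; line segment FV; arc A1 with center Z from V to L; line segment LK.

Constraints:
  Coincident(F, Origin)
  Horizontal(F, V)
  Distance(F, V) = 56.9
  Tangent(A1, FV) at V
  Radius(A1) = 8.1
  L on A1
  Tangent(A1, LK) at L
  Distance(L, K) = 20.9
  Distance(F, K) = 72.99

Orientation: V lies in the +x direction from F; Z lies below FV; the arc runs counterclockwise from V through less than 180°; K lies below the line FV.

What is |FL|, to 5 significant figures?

53.545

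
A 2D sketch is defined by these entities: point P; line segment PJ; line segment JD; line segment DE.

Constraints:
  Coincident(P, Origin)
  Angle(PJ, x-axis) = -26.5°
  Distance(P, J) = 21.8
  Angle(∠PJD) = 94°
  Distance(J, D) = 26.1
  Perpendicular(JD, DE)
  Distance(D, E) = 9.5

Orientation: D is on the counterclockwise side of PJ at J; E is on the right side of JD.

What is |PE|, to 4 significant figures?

41.70

P is at the origin; PJ runs at -26.5° with length 21.8, so J = 21.8·(cos -26.5°, sin -26.5°) = (19.51, -9.727). ∠PJD = 94.0°, so JD runs at -26.5° + (180° − 94.0°) = 59.50° from the x-axis; with |JD| = 26.1, D = J + 26.1·(cos 59.50°, sin 59.50°) = (32.76, 12.76). JD is perpendicular to DE; with |DE| = 9.5 on the right of JD, E = D + 9.5·(0.8616, -0.5075) = (40.94, 7.940). Then |PE| = |E − P| = 41.70.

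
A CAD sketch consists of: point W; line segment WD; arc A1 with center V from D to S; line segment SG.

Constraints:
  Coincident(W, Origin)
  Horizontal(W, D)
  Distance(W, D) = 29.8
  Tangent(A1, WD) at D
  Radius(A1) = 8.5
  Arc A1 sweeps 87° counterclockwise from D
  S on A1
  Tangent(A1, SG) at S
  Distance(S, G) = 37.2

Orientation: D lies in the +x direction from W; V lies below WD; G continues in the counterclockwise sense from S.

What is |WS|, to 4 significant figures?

22.78

A1 meets WD tangentially, so VD is at right angles to WD, so V = D + (0, -8.5) = (29.80, -8.500). On A1, D sits at bearing 90° from V; an 87° counterclockwise sweep puts S at bearing 177°, so S = V + 8.5·(cos 177°, sin 177°) = (21.31, -8.055). Then |WS| = |S − W| = 22.78.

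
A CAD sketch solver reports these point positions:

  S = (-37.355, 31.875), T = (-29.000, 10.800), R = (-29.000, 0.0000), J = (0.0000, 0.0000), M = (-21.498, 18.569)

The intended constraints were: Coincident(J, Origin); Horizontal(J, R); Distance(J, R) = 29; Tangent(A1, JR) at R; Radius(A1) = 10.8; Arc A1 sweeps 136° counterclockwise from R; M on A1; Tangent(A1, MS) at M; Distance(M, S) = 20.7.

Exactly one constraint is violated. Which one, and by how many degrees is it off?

Tangent(A1, MS) at M — off by 4.00°.

J = (0.00, 0.00) ✓; J.y = 0.00, R.y = 0.00 ✓; |JR| = 29.00 ✓; ∠(TR, RJ) = 90.00° ✓; |TR| = 10.80 ✓; bearing(T→M) − bearing(T→R) = 136.0° ✓; |TM| = 10.80 ✓; ∠(TM, MS) = 86.00° ✗; |MS| = 20.70 ✓.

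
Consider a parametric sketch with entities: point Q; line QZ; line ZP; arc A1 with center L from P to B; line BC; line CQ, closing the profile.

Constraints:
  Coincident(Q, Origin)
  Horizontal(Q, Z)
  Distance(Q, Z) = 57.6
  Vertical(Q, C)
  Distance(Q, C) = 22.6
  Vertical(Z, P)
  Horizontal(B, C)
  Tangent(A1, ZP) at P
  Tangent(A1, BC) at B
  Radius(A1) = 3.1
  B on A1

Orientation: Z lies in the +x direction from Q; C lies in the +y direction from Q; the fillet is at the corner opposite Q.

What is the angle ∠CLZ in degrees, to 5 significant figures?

102.29°

Q is at the origin; QZ is horizontal with |QZ| = 57.6 and Z on the +x side, so Z = (57.600, 0.0000). QC is vertical with |QC| = 22.6 and C on the +y side, so C = (0.0000, 22.600). The virtual corner opposite Q is at (57.600, 22.600). The tangent condition forces LP to be normal to ZP and A1 meets BC tangentially, so LB is at right angles to BC, with radius 3.1, so the center L sits 3.1 in from both sides at L = (54.500, 19.500). Then cos ∠CLZ = LC·LZ / (|LC||LZ|), giving 102.29°.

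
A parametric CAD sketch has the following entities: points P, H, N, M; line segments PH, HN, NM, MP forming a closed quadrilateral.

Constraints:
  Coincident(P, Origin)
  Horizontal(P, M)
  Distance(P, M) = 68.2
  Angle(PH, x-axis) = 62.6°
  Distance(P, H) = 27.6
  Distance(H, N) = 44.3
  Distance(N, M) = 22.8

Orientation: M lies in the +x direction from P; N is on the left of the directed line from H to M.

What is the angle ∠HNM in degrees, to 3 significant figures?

126°

P is at the origin; P and M share the same y with |PM| = 68.2 and M in +x, so M = (68.2, 0). PH runs at 62.6° with |PH| = 27.6, so H = (12.7, 24.5). N is determined by |HN| = 44.3 and |NM| = 22.8 together: it lies at the intersection of circle(H, 44.3) and circle(M, 22.8). With |HM| = 60.7, the foot of the radical line on HM is 42.2 from H and the perpendicular offset is √(44.3² − 42.2²) = 13.4. Taking the left-of-HM solution: N = (56.7, 19.7).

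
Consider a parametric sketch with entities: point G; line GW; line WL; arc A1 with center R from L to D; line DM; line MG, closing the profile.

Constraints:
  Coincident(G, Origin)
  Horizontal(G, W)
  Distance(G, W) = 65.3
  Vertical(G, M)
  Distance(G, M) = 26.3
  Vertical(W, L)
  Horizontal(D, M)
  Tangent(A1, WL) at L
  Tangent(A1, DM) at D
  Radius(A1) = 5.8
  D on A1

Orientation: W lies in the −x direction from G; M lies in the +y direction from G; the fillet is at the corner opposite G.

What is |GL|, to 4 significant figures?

68.44

G is at the origin; G and W share the same y with |GW| = 65.3 and W on the −x side, so W = (-65.30, 0.000). G and M share the same x with |GM| = 26.3 and M on the +y side, so M = (0.000, 26.30). The virtual corner opposite G is at (-65.30, 26.30). Tangency of A1 to WL means the radius RL is perpendicular to WL and since A1 is tangent to DM there, RD ⟂ DM, with radius 5.8, so the center R sits 5.8 in from both sides at R = (-59.50, 20.50). That places the tangent points at L = (-65.30, 20.50) on WL and D = (-59.50, 26.30) on DM. Then |GL| = |L − G| = 68.44.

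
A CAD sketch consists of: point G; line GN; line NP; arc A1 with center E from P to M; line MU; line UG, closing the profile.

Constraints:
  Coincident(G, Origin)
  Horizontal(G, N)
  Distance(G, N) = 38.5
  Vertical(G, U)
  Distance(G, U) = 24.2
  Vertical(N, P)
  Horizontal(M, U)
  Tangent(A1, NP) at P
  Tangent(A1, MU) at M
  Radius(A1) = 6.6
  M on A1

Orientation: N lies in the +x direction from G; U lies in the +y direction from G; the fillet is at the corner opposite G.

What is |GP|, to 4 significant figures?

42.33

G is at the origin; GN is horizontal with |GN| = 38.5 and N on the +x side, so N = (38.50, 0.000). G and U share the same x with |GU| = 24.2 and U on the +y side, so U = (0.000, 24.20). The virtual corner opposite G is at (38.50, 24.20). Since A1 is tangent to NP there, EP ⟂ NP and since A1 is tangent to MU there, EM ⟂ MU, with radius 6.6, so the center E sits 6.6 in from both sides at E = (31.90, 17.60). That places the tangent points at P = (38.50, 17.60) on NP and M = (31.90, 24.20) on MU. Then |GP| = |P − G| = 42.33.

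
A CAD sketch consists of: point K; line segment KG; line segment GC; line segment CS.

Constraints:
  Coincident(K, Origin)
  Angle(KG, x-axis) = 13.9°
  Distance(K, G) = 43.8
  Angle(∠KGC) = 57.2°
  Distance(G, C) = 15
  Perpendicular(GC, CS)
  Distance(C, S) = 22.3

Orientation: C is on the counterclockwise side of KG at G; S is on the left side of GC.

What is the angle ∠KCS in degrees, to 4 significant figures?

13.33°

K is at the origin; KG runs at 13.9° with length 43.8, so G = 43.8·(cos 13.9°, sin 13.9°) = (42.52, 10.52). ∠KGC = 57.2°, so GC runs at 13.9° + (180° − 57.2°) = 136.7° from the x-axis; with |GC| = 15.0, C = G + 15.0·(cos 136.7°, sin 136.7°) = (31.60, 20.81). GC is perpendicular to CS; with |CS| = 22.3 on the left of GC, S = C + 22.3·(-0.6858, -0.7278) = (16.31, 4.580). Then cos ∠KCS = CK·CS / (|CK||CS|), giving 13.33°.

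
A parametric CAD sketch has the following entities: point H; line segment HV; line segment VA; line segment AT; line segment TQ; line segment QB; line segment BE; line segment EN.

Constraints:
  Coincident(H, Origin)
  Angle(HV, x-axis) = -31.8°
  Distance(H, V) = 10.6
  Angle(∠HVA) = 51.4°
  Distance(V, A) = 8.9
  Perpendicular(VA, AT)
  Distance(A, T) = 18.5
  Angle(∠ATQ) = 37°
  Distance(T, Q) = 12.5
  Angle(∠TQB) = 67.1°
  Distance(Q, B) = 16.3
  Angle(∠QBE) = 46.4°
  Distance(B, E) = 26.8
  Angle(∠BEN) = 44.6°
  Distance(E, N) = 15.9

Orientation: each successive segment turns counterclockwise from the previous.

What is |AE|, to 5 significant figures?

28.301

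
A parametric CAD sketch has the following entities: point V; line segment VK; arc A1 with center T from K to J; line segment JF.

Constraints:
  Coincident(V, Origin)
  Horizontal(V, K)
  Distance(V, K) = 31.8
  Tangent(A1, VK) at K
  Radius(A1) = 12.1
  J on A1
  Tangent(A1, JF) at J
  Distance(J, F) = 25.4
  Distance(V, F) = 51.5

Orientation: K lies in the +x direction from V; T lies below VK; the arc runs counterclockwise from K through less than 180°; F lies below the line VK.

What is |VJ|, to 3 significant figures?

27.3

Checks: |TJ| = 12.10 ✓; ∠(TJ, JF) = 90.00° ✓; |JF| = 25.40 ✓; |VF| = 51.50 ✓.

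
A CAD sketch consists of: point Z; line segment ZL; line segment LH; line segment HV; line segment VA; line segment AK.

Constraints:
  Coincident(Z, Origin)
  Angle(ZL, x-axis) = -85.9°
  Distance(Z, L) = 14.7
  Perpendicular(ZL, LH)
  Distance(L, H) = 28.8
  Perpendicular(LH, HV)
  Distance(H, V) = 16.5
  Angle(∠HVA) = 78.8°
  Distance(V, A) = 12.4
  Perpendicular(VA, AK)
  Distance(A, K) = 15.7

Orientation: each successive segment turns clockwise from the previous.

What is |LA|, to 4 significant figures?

21.80

Z is at the origin; ZL runs at -85.9° with length 14.7, so L = (1.051, -14.66). The perpendicularity gives LH at right angles to ZL, so LH runs at -175.9°; with |LH| = 28.8, H = (-27.68, -16.72). The perpendicularity gives HV at right angles to LH, so HV runs at 94.10°; with |HV| = 16.5, V = (-28.85, -0.2637). ∠HVA = 78.8° gives VA at -7.100° from the x-axis; with |VA| = 12.4, A = (-16.55, -1.796). Then |LA| = |A − L| = 21.80.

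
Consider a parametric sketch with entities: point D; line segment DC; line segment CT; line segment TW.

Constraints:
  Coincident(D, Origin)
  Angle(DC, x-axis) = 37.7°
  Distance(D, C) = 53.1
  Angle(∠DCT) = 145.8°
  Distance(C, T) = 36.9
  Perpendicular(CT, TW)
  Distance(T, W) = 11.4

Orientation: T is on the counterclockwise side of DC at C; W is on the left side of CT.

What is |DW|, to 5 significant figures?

82.896

D is at the origin; DC runs at 37.7° with length 53.1, so C = 53.1·(cos 37.7°, sin 37.7°) = (42.014, 32.472). ∠DCT = 145.8°, so CT runs at 37.7° + (180° − 145.8°) = 71.900° from the x-axis; with |CT| = 36.9, T = C + 36.9·(cos 71.900°, sin 71.900°) = (53.478, 67.546). CT ⟂ TW; with |TW| = 11.4 on the left of CT, W = T + 11.4·(-0.95052, 0.31068) = (42.642, 71.088). Then |DW| = |W − D| = 82.896.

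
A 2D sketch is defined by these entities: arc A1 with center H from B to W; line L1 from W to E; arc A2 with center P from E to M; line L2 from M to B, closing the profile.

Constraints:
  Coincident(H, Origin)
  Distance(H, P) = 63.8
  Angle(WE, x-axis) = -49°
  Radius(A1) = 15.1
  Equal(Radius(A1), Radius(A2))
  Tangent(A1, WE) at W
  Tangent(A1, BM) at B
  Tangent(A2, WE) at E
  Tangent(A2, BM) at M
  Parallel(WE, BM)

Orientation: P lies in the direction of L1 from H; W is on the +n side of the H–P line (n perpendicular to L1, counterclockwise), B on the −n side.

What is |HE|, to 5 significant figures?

65.563

The slot axis is L1's direction at -49.0°, so u = (cos -49.0°, sin -49.0°) = (0.65606, -0.75471) and n = (−sin -49.0°, cos -49.0°) = (0.75471, 0.65606). H is at the origin and P lies 63.8 along u from H, so P = 63.8·u = (41.857, -48.150). Tangency of A1 to both parallel lines with radius 15.1 puts W and B at H ± 15.1·n: W = (11.396, 9.9065), B = (-11.396, -9.9065). Equal radii place E and M the same way about P: E = P + 15.1·n = (53.253, -38.244), M = P − 15.1·n = (30.460, -58.057). Then |HE| = |E − H| = 65.563.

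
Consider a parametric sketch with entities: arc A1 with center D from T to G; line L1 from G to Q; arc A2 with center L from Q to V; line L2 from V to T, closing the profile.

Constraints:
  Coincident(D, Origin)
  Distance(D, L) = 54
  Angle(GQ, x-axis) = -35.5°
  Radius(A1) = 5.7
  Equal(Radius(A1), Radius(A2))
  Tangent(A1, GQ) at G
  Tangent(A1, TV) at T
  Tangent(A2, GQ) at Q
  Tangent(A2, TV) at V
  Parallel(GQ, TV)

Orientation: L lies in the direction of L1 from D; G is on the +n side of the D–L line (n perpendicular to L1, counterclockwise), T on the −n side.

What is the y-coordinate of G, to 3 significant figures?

4.64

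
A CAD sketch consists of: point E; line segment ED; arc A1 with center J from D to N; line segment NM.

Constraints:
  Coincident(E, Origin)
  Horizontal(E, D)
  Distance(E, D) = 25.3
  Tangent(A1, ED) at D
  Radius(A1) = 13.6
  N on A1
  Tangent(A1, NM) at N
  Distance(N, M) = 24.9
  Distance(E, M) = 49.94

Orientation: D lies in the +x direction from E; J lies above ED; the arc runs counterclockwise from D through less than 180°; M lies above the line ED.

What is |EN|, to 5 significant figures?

42.308

E is at the origin; ED is horizontal with |ED| = 25.3 and D on the +x side, so D = (25.300, 0.0000). Since A1 is tangent to ED there, JD ⟂ ED, so J = D + (0, 13.6) = (25.300, 13.600). Since JN ⟂ NM (tangency), |JM| = √(13.6² + 24.9²) = 28.372 regardless of where N sits on A1. So M lies on both circle(E, 49.94) and circle(J, 28.372); the above-ED intersection is M = (27.156, 41.911). N is the foot of the tangent from M: N = (37.637, 19.324).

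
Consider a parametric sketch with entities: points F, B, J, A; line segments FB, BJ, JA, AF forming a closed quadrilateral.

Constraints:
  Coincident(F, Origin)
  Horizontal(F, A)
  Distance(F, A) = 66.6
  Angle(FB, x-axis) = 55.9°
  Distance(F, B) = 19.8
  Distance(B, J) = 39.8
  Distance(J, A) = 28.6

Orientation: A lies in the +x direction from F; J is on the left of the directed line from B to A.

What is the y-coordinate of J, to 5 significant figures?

23.477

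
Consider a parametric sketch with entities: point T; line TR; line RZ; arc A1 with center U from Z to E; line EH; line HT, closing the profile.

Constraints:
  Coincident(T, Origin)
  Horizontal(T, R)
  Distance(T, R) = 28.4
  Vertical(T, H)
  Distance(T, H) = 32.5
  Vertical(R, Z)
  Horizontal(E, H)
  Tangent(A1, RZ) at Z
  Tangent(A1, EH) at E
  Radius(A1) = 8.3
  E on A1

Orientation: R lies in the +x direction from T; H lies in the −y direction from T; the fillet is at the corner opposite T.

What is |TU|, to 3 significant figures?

31.5

T is at the origin; TR is horizontal with |TR| = 28.4 and R on the +x side, so R = (28.4, 0.00). T and H share the same x with |TH| = 32.5 and H on the −y side, so H = (0.00, -32.5). The virtual corner opposite T is at (28.4, -32.5). A1 meets RZ tangentially, so UZ is at right angles to RZ and A1 meets EH tangentially, so UE is at right angles to EH, with radius 8.3, so the center U sits 8.3 in from both sides at U = (20.1, -24.2). Then |TU| = |U − T| = 31.5.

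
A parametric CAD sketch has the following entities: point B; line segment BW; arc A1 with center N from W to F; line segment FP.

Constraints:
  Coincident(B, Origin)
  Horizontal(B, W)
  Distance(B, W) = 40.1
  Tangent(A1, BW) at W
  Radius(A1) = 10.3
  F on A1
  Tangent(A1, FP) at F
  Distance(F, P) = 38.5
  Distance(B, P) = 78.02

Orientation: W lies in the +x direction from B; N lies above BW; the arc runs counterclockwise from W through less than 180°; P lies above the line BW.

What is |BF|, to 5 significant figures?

49.480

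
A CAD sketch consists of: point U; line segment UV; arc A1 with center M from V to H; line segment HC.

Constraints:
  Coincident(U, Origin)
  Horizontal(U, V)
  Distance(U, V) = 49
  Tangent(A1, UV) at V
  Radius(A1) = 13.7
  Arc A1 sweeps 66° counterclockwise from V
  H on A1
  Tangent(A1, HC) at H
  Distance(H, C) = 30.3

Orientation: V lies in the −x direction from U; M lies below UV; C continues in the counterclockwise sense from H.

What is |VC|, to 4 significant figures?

43.58

U is at the origin; UV is horizontal with |UV| = 49.0 and V on the −x side, so V = (-49.00, 0.000). Since A1 is tangent to UV there, MV ⟂ UV, so M = V + (0, -13.7) = (-49.00, -13.70). On A1, V sits at bearing 90° from M; a 66° counterclockwise sweep puts H at bearing 156°, so H = M + 13.7·(cos 156°, sin 156°) = (-61.52, -8.128). A1 meets HC tangentially, so MH is at right angles to HC, so HC runs along (−sin 156°, cos 156°); with |HC| = 30.3, C = (-73.84, -35.81). Then |VC| = |C − V| = 43.58.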